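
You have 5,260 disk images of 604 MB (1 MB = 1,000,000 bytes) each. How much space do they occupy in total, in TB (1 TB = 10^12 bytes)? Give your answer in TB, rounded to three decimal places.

3.177 TB

Total = 5,260 × 604 MB = 3,177,040 MB
= 3,177,040 × 1,000,000 bytes = 3,177,040,000,000 bytes
1 TB = 1,000,000,000,000 bytes
3,177,040,000,000 / 1,000,000,000,000 = 3.177 TB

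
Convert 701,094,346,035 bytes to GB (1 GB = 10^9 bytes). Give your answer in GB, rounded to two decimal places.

701,094,346,035 bytes given.
1 GB = 10^9 bytes = 1,000,000,000 bytes
701,094,346,035 / 1,000,000,000 = 701.09 GB

701.09 GB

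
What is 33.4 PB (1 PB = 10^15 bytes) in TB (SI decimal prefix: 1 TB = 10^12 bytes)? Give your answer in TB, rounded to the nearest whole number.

33.4 PB = 33.4 × 10^15 bytes = 33,400,000,000,000,000 bytes
1 TB = 10^12 bytes = 1,000,000,000,000 bytes
33,400,000,000,000,000 / 1,000,000,000,000 = 33,400 TB

33,400 TB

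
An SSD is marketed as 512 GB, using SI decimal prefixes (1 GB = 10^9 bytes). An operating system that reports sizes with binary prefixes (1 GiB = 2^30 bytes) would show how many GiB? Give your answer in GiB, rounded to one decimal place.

476.8 GiB

512 GB = 512 × 10^9 bytes = 512,000,000,000 bytes
1 GiB = 1,073,741,824 bytes
512,000,000,000 / 1,073,741,824 = 476.8 GiB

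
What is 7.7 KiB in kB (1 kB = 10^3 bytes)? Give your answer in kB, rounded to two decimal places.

7.88 kB

7.7 KiB × 1,024 bytes/KiB = 7,884.8 bytes
1 kB = 1,000 bytes
7,884.8 / 1,000 = 7.88 kB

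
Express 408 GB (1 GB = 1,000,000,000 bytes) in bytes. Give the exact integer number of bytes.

408,000,000,000 bytes

408 × 1,000,000,000 = 408,000,000,000 bytes  (1 GB = 10^9 bytes)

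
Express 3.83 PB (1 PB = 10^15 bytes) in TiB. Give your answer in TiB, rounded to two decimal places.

3.83 PB × 1,000,000,000,000,000 bytes/PB = 3,830,000,000,000,000 bytes
1 TiB = 1,099,511,627,776 bytes
3,830,000,000,000,000 / 1,099,511,627,776 = 3,483.36 TiB

3,483.36 TiB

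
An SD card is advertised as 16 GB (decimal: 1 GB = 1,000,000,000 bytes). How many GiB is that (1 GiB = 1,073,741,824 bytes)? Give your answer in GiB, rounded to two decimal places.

16 GB × 1,000,000,000 bytes/GB = 16,000,000,000 bytes
1 GiB = 1,073,741,824 bytes
16,000,000,000 / 1,073,741,824 = 14.90 GiB

14.90 GiB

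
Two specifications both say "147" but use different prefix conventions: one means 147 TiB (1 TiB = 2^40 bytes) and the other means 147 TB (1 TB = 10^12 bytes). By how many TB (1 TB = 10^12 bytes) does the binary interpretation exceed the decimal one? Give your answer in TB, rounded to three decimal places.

14.628 TB

147 TiB = 147 × 1,099,511,627,776 = 161,628,209,283,072 bytes
147 TB = 147 × 1,000,000,000,000 = 147,000,000,000,000 bytes
difference = 14,628,209,283,072 bytes
14,628,209,283,072 / 1,000,000,000,000 = 14.628 TB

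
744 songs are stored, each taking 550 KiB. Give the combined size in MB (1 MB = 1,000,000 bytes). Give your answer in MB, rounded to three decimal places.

419.021 MB

Total = 744 × 550 KiB = 409,200 KiB
= 409,200 × 1,024 bytes = 419,020,800 bytes
1 MB = 1,000,000 bytes
419,020,800 / 1,000,000 = 419.021 MB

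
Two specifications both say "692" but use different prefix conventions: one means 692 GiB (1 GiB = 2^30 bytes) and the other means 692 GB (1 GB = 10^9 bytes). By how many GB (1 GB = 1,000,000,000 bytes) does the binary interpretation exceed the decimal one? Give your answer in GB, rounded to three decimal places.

51.029 GB

692 GiB = 692 × 1,073,741,824 = 743,029,342,208 bytes
692 GB = 692 × 1,000,000,000 = 692,000,000,000 bytes
difference = 51,029,342,208 bytes
51,029,342,208 / 1,000,000,000 = 51.029 GB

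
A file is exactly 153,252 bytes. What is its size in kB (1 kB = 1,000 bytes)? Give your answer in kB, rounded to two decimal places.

153,252 bytes given.
1 kB = 1,000 bytes
153,252 / 1,000 = 153.25 kB

153.25 kB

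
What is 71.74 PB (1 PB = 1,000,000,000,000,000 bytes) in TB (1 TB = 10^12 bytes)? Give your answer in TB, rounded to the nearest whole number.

71.74 PB × 1,000,000,000,000,000 bytes/PB = 71,740,000,000,000,000 bytes
1 TB = 10^12 bytes = 1,000,000,000,000 bytes
71,740,000,000,000,000 / 1,000,000,000,000 = 71,740 TB

71,740 TB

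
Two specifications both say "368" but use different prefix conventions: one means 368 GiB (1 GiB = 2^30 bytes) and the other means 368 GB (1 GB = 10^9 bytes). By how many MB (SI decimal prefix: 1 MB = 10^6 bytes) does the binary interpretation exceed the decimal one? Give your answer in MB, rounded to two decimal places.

368 GiB = 368 × 1,073,741,824 = 395,136,991,232 bytes
368 GB = 368 × 1,000,000,000 = 368,000,000,000 bytes
difference = 27,136,991,232 bytes
27,136,991,232 / 1,000,000 = 27,136.99 MB

27,136.99 MB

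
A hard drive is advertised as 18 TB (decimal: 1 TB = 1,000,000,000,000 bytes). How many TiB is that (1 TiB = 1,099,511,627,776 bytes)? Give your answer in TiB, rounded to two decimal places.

18 TB = 18 × 10^12 bytes = 18,000,000,000,000 bytes
1 TiB = 1,099,511,627,776 bytes
18,000,000,000,000 / 1,099,511,627,776 = 16.37 TiB

16.37 TiB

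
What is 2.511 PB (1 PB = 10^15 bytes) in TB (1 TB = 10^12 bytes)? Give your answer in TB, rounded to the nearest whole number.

2.511 PB = 2.511 × 10^15 bytes = 2,511,000,000,000,000 bytes
1 TB = 1,000,000,000,000 bytes
2,511,000,000,000,000 / 1,000,000,000,000 = 2,511 TB

2,511 TB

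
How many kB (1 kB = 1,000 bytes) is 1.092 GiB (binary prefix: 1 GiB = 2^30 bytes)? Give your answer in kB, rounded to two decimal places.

1.092 GiB = 1.092 × 2^30 bytes = 1,172,526,071.808 bytes
1 kB = 1,000 bytes
1,172,526,071.808 / 1,000 = 1,172,526.07 kB

1,172,526.07 kB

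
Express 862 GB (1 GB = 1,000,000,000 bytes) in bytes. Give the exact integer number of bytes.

862,000,000,000 bytes

862 × 1,000,000,000 = 862,000,000,000 bytes  (1 GB = 10^9 bytes)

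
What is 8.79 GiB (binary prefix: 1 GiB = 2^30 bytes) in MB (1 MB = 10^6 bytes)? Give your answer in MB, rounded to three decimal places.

9,438.191 MB

8.79 GiB = 8.79 × 2^30 bytes = 9,438,190,632.96 bytes
1 MB = 10^6 bytes = 1,000,000 bytes
9,438,190,632.96 / 1,000,000 = 9,438.191 MB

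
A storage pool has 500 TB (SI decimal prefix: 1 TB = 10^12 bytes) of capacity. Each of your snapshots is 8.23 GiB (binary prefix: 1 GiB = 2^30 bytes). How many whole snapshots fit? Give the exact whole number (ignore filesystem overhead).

Capacity: 500 TB = 500,000,000,000,000 bytes
Per item: 8.23 GiB = 8,836,895,211.52 bytes
⌊500,000,000,000,000 / 8,836,895,211.52⌋ = 56,580

56,580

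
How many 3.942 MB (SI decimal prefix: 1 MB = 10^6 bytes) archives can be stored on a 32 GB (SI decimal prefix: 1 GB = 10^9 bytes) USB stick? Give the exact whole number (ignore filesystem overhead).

Capacity: 32 GB = 32,000,000,000 bytes
Per item: 3.942 MB = 3,942,000 bytes
⌊32,000,000,000 / 3,942,000⌋ = 8,117

8,117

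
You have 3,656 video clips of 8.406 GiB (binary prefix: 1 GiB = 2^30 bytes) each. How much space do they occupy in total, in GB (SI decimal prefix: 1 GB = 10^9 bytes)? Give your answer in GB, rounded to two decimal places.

Total = 3,656 × 8.406 GiB = 30732.336 GiB
= 30732.336 × 1,073,741,824 bytes = 32,998,594,512,420.864 bytes
1 GB = 1,000,000,000 bytes
32,998,594,512,420.864 / 1,000,000,000 = 32,998.59 GB

32,998.59 GB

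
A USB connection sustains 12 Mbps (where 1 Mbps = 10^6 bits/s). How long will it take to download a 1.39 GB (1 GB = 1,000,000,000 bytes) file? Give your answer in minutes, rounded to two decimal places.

1.39 GB = 1,390,000,000 bytes = 11,120,000,000 bits
12 Mbps = 12,000,000 bits/s
time = 11,120,000,000 / 12,000,000 = 926.667 s
926.667 s / 60 = 15.44 minutes

15.44 minutes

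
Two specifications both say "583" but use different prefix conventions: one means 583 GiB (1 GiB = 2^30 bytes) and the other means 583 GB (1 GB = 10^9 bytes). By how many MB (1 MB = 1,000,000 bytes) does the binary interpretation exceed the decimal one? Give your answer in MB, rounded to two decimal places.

583 GiB = 583 × 1,073,741,824 = 625,991,483,392 bytes
583 GB = 583 × 1,000,000,000 = 583,000,000,000 bytes
difference = 42,991,483,392 bytes
42,991,483,392 / 1,000,000 = 42,991.48 MB

42,991.48 MB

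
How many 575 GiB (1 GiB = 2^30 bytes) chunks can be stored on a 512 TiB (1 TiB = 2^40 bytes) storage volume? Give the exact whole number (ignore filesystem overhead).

Capacity: 512 TiB = 562,949,953,421,312 bytes
Per item: 575 GiB = 617,401,548,800 bytes
⌊562,949,953,421,312 / 617,401,548,800⌋ = 911

911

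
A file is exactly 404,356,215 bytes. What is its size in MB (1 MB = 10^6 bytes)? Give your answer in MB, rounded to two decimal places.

404.36 MB

404,356,215 bytes given.
1 MB = 10^6 bytes = 1,000,000 bytes
404,356,215 / 1,000,000 = 404.36 MB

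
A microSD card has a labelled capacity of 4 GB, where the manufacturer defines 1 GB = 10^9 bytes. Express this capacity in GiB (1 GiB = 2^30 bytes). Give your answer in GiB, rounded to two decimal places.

3.73 GiB

4 GB × 1,000,000,000 bytes/GB = 4,000,000,000 bytes
1 GiB = 1,073,741,824 bytes
4,000,000,000 / 1,073,741,824 = 3.73 GiB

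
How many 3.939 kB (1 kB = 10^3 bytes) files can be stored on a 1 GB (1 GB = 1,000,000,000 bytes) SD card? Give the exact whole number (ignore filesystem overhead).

Capacity: 1 GB = 1,000,000,000 bytes
Per item: 3.939 kB = 3,939 bytes
⌊1,000,000,000 / 3,939⌋ = 253,871

253,871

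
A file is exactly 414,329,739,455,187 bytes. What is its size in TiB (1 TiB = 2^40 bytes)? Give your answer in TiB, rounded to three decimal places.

414,329,739,455,187 bytes given.
1 TiB = 2^40 bytes = 1,099,511,627,776 bytes
414,329,739,455,187 / 1,099,511,627,776 = 376.831 TiB

376.831 TiB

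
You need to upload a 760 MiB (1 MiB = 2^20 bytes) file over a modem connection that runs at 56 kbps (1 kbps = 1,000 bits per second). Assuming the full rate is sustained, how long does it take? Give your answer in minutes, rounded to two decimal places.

1,897.42 minutes

760 MiB = 796,917,760 bytes = 6,375,342,080 bits
56 kbps = 56,000 bits/s
time = 6,375,342,080 / 56,000 = 113,845.394 s
113,845.394 s / 60 = 1,897.42 minutes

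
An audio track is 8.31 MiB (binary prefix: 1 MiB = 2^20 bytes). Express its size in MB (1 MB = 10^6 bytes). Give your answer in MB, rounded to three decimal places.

8.714 MB

8.31 MiB × 1,048,576 bytes/MiB = 8,713,666.56 bytes
1 MB = 1,000,000 bytes
8,713,666.56 / 1,000,000 = 8.714 MB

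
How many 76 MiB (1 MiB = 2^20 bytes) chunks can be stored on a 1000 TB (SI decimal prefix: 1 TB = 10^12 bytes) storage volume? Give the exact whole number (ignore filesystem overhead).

12,548,346

Capacity: 1000 TB = 1,000,000,000,000,000 bytes
Per item: 76 MiB = 79,691,776 bytes
⌊1,000,000,000,000,000 / 79,691,776⌋ = 12,548,346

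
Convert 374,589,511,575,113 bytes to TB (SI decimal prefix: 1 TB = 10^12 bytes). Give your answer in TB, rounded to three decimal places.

374,589,511,575,113 bytes given.
1 TB = 10^12 bytes = 1,000,000,000,000 bytes
374,589,511,575,113 / 1,000,000,000,000 = 374.590 TB

374.590 TB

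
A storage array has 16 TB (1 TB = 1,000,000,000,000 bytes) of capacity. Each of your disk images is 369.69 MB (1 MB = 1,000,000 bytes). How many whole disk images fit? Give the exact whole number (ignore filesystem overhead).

Capacity: 16 TB = 16,000,000,000,000 bytes
Per item: 369.69 MB = 369,690,000 bytes
⌊16,000,000,000,000 / 369,690,000⌋ = 43,279

43,279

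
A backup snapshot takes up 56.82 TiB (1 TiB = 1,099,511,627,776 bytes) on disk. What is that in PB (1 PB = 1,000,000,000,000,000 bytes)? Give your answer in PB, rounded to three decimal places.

0.062 PB

56.82 TiB × 1,099,511,627,776 bytes/TiB = 62,474,250,690,232.32 bytes
1 PB = 1,000,000,000,000,000 bytes
62,474,250,690,232.32 / 1,000,000,000,000,000 = 0.062 PB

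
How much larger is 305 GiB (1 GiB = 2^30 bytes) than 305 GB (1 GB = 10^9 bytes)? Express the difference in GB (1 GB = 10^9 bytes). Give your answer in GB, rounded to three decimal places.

22.491 GB

305 GiB = 305 × 1,073,741,824 = 327,491,256,320 bytes
305 GB = 305 × 1,000,000,000 = 305,000,000,000 bytes
difference = 22,491,256,320 bytes
22,491,256,320 / 1,000,000,000 = 22.491 GB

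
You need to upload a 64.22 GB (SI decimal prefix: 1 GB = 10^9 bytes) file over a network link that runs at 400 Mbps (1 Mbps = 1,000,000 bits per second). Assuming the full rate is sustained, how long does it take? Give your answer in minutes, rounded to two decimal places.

64.22 GB = 64,220,000,000 bytes = 513,760,000,000 bits
400 Mbps = 400,000,000 bits/s
time = 513,760,000,000 / 400,000,000 = 1,284.400 s
1,284.400 s / 60 = 21.41 minutes

21.41 minutes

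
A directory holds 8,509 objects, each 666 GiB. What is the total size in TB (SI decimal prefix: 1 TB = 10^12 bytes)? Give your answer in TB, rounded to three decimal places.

6,084.888 TB

Total = 8,509 × 666 GiB = 5,666,994 GiB
= 5,666,994 × 1,073,741,824 bytes = 6,084,888,474,157,056 bytes
1 TB = 1,000,000,000,000 bytes
6,084,888,474,157,056 / 1,000,000,000,000 = 6,084.888 TB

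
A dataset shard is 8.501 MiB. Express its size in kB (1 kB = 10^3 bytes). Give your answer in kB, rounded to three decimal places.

8.501 MiB = 8.501 × 2^20 bytes = 8,913,944.576 bytes
1 kB = 10^3 bytes = 1,000 bytes
8,913,944.576 / 1,000 = 8,913.945 kB

8,913.945 kB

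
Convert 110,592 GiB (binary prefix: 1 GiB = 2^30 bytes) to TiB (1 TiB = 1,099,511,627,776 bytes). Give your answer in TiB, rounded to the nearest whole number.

108 TiB

110,592 GiB = 110,592 × 2^30 bytes = 118,747,255,799,808 bytes
1 TiB = 1,099,511,627,776 bytes
118,747,255,799,808 / 1,099,511,627,776 = 108 TiB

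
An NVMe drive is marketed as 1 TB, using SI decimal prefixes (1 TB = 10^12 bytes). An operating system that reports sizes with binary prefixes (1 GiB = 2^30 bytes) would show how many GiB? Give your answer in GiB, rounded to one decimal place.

1 TB = 1 × 10^12 bytes = 1,000,000,000,000 bytes
1 GiB = 1,073,741,824 bytes
1,000,000,000,000 / 1,073,741,824 = 931.3 GiB

931.3 GiB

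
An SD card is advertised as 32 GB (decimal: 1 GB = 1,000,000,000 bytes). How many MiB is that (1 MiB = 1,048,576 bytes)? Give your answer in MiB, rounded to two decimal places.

30,517.58 MiB

32 GB = 32 × 10^9 bytes = 32,000,000,000 bytes
1 MiB = 1,048,576 bytes
32,000,000,000 / 1,048,576 = 30,517.58 MiB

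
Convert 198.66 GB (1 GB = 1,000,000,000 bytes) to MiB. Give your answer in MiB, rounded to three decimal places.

198.66 GB = 198.66 × 10^9 bytes = 198,660,000,000 bytes
1 MiB = 1,048,576 bytes
198,660,000,000 / 1,048,576 = 189,456.940 MiB

189,456.940 MiB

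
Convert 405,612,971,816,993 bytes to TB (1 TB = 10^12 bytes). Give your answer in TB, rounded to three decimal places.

405.613 TB

405,612,971,816,993 bytes given.
1 TB = 10^12 bytes = 1,000,000,000,000 bytes
405,612,971,816,993 / 1,000,000,000,000 = 405.613 TB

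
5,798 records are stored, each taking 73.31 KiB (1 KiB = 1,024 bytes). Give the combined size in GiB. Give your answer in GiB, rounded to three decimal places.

Total = 5,798 × 73.31 KiB = 425051.38 KiB
= 425051.38 × 1,024 bytes = 435,252,613.12 bytes
1 GiB = 1,073,741,824 bytes
435,252,613.12 / 1,073,741,824 = 0.405 GiB

0.405 GiB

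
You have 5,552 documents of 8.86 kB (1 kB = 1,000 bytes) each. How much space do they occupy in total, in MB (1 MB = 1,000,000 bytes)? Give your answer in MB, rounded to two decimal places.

Total = 5,552 × 8.86 kB = 49190.72 kB
= 49190.72 × 1,000 bytes = 49,190,720 bytes
1 MB = 1,000,000 bytes
49,190,720 / 1,000,000 = 49.19 MB

49.19 MB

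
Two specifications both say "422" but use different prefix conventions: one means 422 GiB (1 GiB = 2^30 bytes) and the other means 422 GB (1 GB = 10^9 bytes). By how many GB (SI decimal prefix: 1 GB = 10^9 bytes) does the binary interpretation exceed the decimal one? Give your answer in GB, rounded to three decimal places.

31.119 GB

422 GiB = 422 × 1,073,741,824 = 453,119,049,728 bytes
422 GB = 422 × 1,000,000,000 = 422,000,000,000 bytes
difference = 31,119,049,728 bytes
31,119,049,728 / 1,000,000,000 = 31.119 GB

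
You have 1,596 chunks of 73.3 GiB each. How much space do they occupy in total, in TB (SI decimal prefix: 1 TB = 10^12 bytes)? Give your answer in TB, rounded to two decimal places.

Total = 1,596 × 73.3 GiB = 116986.8 GiB
= 116986.8 × 1,073,741,824 bytes = 125,613,620,015,923.2 bytes
1 TB = 1,000,000,000,000 bytes
125,613,620,015,923.2 / 1,000,000,000,000 = 125.61 TB

125.61 TB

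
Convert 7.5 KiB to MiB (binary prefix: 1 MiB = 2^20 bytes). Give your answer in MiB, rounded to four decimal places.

7.5 KiB = 7.5 × 2^10 bytes = 7,680 bytes
1 MiB = 1,048,576 bytes
7,680 / 1,048,576 = 0.0073 MiB

0.0073 MiB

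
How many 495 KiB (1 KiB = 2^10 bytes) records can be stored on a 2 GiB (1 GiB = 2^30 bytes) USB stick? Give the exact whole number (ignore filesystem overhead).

4,236

Capacity: 2 GiB = 2,147,483,648 bytes
Per item: 495 KiB = 506,880 bytes
⌊2,147,483,648 / 506,880⌋ = 4,236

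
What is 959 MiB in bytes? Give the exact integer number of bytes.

959 × 1,048,576 = 1,005,584,384 bytes

1,005,584,384 bytes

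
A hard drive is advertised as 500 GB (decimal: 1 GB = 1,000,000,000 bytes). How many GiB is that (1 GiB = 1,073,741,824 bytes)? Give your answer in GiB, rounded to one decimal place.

500 GB = 500 × 10^9 bytes = 500,000,000,000 bytes
1 GiB = 1,073,741,824 bytes
500,000,000,000 / 1,073,741,824 = 465.7 GiB

465.7 GiB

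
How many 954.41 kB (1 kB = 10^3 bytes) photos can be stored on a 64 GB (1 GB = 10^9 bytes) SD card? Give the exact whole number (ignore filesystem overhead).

67,057

Capacity: 64 GB = 64,000,000,000 bytes
Per item: 954.41 kB = 954,410 bytes
⌊64,000,000,000 / 954,410⌋ = 67,057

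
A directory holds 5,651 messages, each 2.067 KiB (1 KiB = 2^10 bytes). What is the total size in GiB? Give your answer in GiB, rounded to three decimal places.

Total = 5,651 × 2.067 KiB = 11680.617 KiB
= 11680.617 × 1,024 bytes = 11,960,951.808 bytes
1 GiB = 1,073,741,824 bytes
11,960,951.808 / 1,073,741,824 = 0.011 GiB

0.011 GiB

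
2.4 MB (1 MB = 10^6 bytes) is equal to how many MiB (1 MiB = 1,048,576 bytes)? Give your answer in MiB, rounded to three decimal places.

2.289 MiB

2.4 MB = 2.4 × 10^6 bytes = 2,400,000 bytes
1 MiB = 1,048,576 bytes
2,400,000 / 1,048,576 = 2.289 MiB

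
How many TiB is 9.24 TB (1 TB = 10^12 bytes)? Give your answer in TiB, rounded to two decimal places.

8.40 TiB

9.24 TB = 9.24 × 10^12 bytes = 9,240,000,000,000 bytes
1 TiB = 2^40 bytes = 1,099,511,627,776 bytes
9,240,000,000,000 / 1,099,511,627,776 = 8.40 TiB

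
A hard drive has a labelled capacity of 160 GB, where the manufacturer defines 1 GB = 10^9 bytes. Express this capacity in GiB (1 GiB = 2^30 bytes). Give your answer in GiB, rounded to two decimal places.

160 GB × 1,000,000,000 bytes/GB = 160,000,000,000 bytes
1 GiB = 1,073,741,824 bytes
160,000,000,000 / 1,073,741,824 = 149.01 GiB

149.01 GiB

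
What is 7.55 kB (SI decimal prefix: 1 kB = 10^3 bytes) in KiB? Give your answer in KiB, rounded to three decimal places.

7.55 kB = 7.55 × 10^3 bytes = 7,550 bytes
1 KiB = 1,024 bytes
7,550 / 1,024 = 7.373 KiB

7.373 KiB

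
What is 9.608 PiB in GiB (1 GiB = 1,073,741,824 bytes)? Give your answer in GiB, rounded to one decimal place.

10,074,718.2 GiB

9.608 PiB = 9.608 × 2^50 bytes = 10,817,646,304,943,931.392 bytes
1 GiB = 2^30 bytes = 1,073,741,824 bytes
10,817,646,304,943,931.392 / 1,073,741,824 = 10,074,718.2 GiB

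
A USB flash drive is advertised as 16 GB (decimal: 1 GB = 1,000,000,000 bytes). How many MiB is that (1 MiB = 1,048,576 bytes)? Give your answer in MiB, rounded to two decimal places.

15,258.79 MiB

16 GB = 16 × 10^9 bytes = 16,000,000,000 bytes
1 MiB = 2^20 bytes = 1,048,576 bytes
16,000,000,000 / 1,048,576 = 15,258.79 MiB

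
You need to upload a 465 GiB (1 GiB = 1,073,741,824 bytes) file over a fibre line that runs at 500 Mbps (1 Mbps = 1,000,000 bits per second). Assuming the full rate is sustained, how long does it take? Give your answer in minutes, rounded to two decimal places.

465 GiB = 499,289,948,160 bytes = 3,994,319,585,280 bits
500 Mbps = 500,000,000 bits/s
time = 3,994,319,585,280 / 500,000,000 = 7,988.639 s
7,988.639 s / 60 = 133.14 minutes

133.14 minutes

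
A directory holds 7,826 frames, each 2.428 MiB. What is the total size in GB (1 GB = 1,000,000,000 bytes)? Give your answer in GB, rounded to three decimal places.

Total = 7,826 × 2.428 MiB = 19001.528 MiB
= 19001.528 × 1,048,576 bytes = 19,924,546,224.128 bytes
1 GB = 1,000,000,000 bytes
19,924,546,224.128 / 1,000,000,000 = 19.925 GB

19.925 GB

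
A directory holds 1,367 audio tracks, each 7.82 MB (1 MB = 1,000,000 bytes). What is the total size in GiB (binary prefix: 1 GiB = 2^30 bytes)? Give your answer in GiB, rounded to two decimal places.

Total = 1,367 × 7.82 MB = 10689.94 MB
= 10689.94 × 1,000,000 bytes = 10,689,940,000 bytes
1 GiB = 1,073,741,824 bytes
10,689,940,000 / 1,073,741,824 = 9.96 GiB

9.96 GiB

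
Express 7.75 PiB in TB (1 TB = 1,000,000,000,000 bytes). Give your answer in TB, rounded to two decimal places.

7.75 PiB = 7.75 × 2^50 bytes = 8,725,724,278,030,336 bytes
1 TB = 1,000,000,000,000 bytes
8,725,724,278,030,336 / 1,000,000,000,000 = 8,725.72 TB

8,725.72 TB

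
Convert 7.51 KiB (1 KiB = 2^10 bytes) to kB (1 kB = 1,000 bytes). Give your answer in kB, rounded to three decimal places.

7.51 KiB × 1,024 bytes/KiB = 7,690.24 bytes
1 kB = 10^3 bytes = 1,000 bytes
7,690.24 / 1,000 = 7.690 kB

7.690 kB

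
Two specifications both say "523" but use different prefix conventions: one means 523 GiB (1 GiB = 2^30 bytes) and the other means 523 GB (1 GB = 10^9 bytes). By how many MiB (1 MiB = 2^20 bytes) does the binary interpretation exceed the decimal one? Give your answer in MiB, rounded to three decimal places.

523 GiB = 523 × 1,073,741,824 = 561,566,973,952 bytes
523 GB = 523 × 1,000,000,000 = 523,000,000,000 bytes
difference = 38,566,973,952 bytes
38,566,973,952 / 1,048,576 = 36,780.333 MiB

36,780.333 MiB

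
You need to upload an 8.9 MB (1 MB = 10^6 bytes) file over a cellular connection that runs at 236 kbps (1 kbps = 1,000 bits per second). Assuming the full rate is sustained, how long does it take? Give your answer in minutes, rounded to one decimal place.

8.9 MB = 8,900,000 bytes = 71,200,000 bits
236 kbps = 236,000 bits/s
time = 71,200,000 / 236,000 = 301.69 s
301.69 s / 60 = 5.0 minutes

5.0 minutes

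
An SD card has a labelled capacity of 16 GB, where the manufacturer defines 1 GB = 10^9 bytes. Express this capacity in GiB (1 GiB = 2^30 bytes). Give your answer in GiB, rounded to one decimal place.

14.9 GiB

16 GB = 16 × 10^9 bytes = 16,000,000,000 bytes
1 GiB = 1,073,741,824 bytes
16,000,000,000 / 1,073,741,824 = 14.9 GiB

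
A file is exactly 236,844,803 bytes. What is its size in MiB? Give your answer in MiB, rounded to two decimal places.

225.87 MiB

236,844,803 bytes given.
1 MiB = 1,048,576 bytes
236,844,803 / 1,048,576 = 225.87 MiB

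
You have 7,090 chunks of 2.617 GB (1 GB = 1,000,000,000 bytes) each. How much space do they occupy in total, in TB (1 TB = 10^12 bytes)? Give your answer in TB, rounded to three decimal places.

Total = 7,090 × 2.617 GB = 18554.53 GB
= 18554.53 × 1,000,000,000 bytes = 18,554,530,000,000 bytes
1 TB = 1,000,000,000,000 bytes
18,554,530,000,000 / 1,000,000,000,000 = 18.555 TB

18.555 TB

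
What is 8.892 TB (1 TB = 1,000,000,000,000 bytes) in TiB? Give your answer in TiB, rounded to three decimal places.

8.892 TB = 8.892 × 10^12 bytes = 8,892,000,000,000 bytes
1 TiB = 2^40 bytes = 1,099,511,627,776 bytes
8,892,000,000,000 / 1,099,511,627,776 = 8.087 TiB

8.087 TiB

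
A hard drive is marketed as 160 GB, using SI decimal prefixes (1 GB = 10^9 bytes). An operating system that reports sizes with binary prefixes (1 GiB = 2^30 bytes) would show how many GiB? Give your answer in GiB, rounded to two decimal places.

160 GB = 160 × 10^9 bytes = 160,000,000,000 bytes
1 GiB = 1,073,741,824 bytes
160,000,000,000 / 1,073,741,824 = 149.01 GiB

149.01 GiB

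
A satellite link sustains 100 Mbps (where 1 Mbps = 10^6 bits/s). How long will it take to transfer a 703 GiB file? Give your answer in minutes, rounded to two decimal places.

1,006.45 minutes

703 GiB = 754,840,502,272 bytes = 6,038,724,018,176 bits
100 Mbps = 100,000,000 bits/s
time = 6,038,724,018,176 / 100,000,000 = 60,387.240 s
60,387.240 s / 60 = 1,006.45 minutes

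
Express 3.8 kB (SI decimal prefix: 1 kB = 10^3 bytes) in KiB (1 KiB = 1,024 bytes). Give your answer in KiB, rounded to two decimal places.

3.71 KiB

3.8 kB = 3.8 × 10^3 bytes = 3,800 bytes
1 KiB = 2^10 bytes = 1,024 bytes
3,800 / 1,024 = 3.71 KiB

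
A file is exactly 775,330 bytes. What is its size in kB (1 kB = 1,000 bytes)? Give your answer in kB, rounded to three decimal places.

775,330 bytes given.
1 kB = 1,000 bytes
775,330 / 1,000 = 775.330 kB

775.330 kB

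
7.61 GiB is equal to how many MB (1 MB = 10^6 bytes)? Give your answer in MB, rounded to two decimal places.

8,171.18 MB

7.61 GiB = 7.61 × 2^30 bytes = 8,171,175,280.64 bytes
1 MB = 10^6 bytes = 1,000,000 bytes
8,171,175,280.64 / 1,000,000 = 8,171.18 MB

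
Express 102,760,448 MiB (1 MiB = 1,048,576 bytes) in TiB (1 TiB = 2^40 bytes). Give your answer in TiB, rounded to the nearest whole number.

102,760,448 MiB = 102,760,448 × 2^20 bytes = 107,752,139,522,048 bytes
1 TiB = 1,099,511,627,776 bytes
107,752,139,522,048 / 1,099,511,627,776 = 98 TiB

98 TiB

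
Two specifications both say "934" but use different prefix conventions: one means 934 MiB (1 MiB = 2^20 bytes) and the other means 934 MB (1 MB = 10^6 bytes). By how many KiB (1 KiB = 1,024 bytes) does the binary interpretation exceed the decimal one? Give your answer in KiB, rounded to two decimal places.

44,306.63 KiB

934 MiB = 934 × 1,048,576 = 979,369,984 bytes
934 MB = 934 × 1,000,000 = 934,000,000 bytes
difference = 45,369,984 bytes
45,369,984 / 1,024 = 44,306.63 KiB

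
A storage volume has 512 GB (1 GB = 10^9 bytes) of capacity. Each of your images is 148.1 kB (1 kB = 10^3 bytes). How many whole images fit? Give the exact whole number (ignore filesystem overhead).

3,457,123

Capacity: 512 GB = 512,000,000,000 bytes
Per item: 148.1 kB = 148,100 bytes
⌊512,000,000,000 / 148,100⌋ = 3,457,123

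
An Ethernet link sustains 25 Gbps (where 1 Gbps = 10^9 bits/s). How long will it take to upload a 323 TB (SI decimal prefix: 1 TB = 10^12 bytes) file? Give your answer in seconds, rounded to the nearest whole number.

103,360 seconds

323 TB = 323,000,000,000,000 bytes = 2,584,000,000,000,000 bits
25 Gbps = 25,000,000,000 bits/s
time = 2,584,000,000,000,000 / 25,000,000,000 = 103,360 s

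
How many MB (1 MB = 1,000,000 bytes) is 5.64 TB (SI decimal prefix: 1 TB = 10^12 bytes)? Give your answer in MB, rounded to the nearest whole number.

5,640,000 MB

5.64 TB × 1,000,000,000,000 bytes/TB = 5,640,000,000,000 bytes
1 MB = 1,000,000 bytes
5,640,000,000,000 / 1,000,000 = 5,640,000 MB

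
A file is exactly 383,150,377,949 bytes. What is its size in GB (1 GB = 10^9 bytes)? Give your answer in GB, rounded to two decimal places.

383.15 GB

383,150,377,949 bytes given.
1 GB = 10^9 bytes = 1,000,000,000 bytes
383,150,377,949 / 1,000,000,000 = 383.15 GB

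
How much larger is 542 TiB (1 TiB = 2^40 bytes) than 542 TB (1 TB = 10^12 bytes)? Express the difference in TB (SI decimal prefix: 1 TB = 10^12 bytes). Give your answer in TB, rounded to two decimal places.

542 TiB = 542 × 1,099,511,627,776 = 595,935,302,254,592 bytes
542 TB = 542 × 1,000,000,000,000 = 542,000,000,000,000 bytes
difference = 53,935,302,254,592 bytes
53,935,302,254,592 / 1,000,000,000,000 = 53.94 TB

53.94 TB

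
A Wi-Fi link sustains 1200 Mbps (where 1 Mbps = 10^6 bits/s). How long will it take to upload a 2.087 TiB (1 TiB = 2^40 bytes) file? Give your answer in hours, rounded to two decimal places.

2.087 TiB = 2,294,680,767,168.512 bytes = 18,357,446,137,348.096 bits
1200 Mbps = 1,200,000,000 bits/s
time = 18,357,446,137,348.096 / 1,200,000,000 = 15,297.8718 s
15,297.8718 s / 3600 = 4.25 hours

4.25 hours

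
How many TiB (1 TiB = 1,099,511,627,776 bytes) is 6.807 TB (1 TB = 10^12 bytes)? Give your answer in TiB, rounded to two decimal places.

6.807 TB = 6.807 × 10^12 bytes = 6,807,000,000,000 bytes
1 TiB = 1,099,511,627,776 bytes
6,807,000,000,000 / 1,099,511,627,776 = 6.19 TiB

6.19 TiB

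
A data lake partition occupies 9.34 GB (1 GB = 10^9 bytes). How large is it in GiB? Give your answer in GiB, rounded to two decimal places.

8.70 GiB

9.34 GB = 9.34 × 10^9 bytes = 9,340,000,000 bytes
1 GiB = 1,073,741,824 bytes
9,340,000,000 / 1,073,741,824 = 8.70 GiB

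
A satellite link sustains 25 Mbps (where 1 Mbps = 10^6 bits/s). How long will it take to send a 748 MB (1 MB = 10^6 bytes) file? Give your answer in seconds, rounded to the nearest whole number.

748 MB = 748,000,000 bytes = 5,984,000,000 bits
25 Mbps = 25,000,000 bits/s
time = 5,984,000,000 / 25,000,000 = 239 s

239 seconds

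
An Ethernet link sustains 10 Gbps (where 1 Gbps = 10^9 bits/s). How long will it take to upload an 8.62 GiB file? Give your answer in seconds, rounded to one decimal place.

8.62 GiB = 9,255,654,522.88 bytes = 74,045,236,183.04 bits
10 Gbps = 10,000,000,000 bits/s
time = 74,045,236,183.04 / 10,000,000,000 = 7.4 s

7.4 seconds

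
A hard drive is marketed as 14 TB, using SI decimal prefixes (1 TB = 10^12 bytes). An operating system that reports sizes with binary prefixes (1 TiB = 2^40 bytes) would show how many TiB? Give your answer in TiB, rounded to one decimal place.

14 TB = 14 × 10^12 bytes = 14,000,000,000,000 bytes
1 TiB = 2^40 bytes = 1,099,511,627,776 bytes
14,000,000,000,000 / 1,099,511,627,776 = 12.7 TiB

12.7 TiB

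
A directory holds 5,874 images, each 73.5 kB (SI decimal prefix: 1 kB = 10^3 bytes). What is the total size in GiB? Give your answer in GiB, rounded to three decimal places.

0.402 GiB

Total = 5,874 × 73.5 kB = 431,739 kB
= 431,739 × 1,000 bytes = 431,739,000 bytes
1 GiB = 1,073,741,824 bytes
431,739,000 / 1,073,741,824 = 0.402 GiB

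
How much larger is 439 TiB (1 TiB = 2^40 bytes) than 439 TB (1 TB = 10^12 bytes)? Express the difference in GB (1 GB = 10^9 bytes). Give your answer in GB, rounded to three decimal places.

43,685.605 GB

439 TiB = 439 × 1,099,511,627,776 = 482,685,604,593,664 bytes
439 TB = 439 × 1,000,000,000,000 = 439,000,000,000,000 bytes
difference = 43,685,604,593,664 bytes
43,685,604,593,664 / 1,000,000,000 = 43,685.605 GB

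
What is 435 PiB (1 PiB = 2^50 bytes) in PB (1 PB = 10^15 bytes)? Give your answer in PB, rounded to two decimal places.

489.77 PB

435 PiB = 435 × 2^50 bytes = 489,766,459,476,541,440 bytes
1 PB = 1,000,000,000,000,000 bytes
489,766,459,476,541,440 / 1,000,000,000,000,000 = 489.77 PB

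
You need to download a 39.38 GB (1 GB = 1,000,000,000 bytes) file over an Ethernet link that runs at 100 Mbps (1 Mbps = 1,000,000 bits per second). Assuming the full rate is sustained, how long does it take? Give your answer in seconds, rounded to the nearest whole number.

3,150 seconds

39.38 GB = 39,380,000,000 bytes = 315,040,000,000 bits
100 Mbps = 100,000,000 bits/s
time = 315,040,000,000 / 100,000,000 = 3,150 s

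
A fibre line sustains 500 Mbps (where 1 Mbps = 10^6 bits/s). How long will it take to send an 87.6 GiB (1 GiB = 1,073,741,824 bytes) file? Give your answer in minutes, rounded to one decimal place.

25.1 minutes

87.6 GiB = 94,059,783,782.4 bytes = 752,478,270,259.2 bits
500 Mbps = 500,000,000 bits/s
time = 752,478,270,259.2 / 500,000,000 = 1,504.96 s
1,504.96 s / 60 = 25.1 minutes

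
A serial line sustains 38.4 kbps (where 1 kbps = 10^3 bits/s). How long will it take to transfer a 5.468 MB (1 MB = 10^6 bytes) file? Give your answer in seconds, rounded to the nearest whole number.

5.468 MB = 5,468,000 bytes = 43,744,000 bits
38.4 kbps = 38,400 bits/s
time = 43,744,000 / 38,400 = 1,139 s

1,139 seconds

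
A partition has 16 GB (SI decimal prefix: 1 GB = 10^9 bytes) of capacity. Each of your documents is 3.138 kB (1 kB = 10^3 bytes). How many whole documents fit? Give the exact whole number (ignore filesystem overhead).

5,098,789

Capacity: 16 GB = 16,000,000,000 bytes
Per item: 3.138 kB = 3,138 bytes
⌊16,000,000,000 / 3,138⌋ = 5,098,789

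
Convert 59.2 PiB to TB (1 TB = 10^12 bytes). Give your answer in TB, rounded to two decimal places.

66,653.27 TB

59.2 PiB × 1,125,899,906,842,624 bytes/PiB = 66,653,274,485,083,340.8 bytes
1 TB = 1,000,000,000,000 bytes
66,653,274,485,083,340.8 / 1,000,000,000,000 = 66,653.27 TB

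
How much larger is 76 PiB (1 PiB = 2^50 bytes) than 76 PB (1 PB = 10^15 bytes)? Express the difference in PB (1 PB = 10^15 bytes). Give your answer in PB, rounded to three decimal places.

76 PiB = 76 × 1,125,899,906,842,624 = 85,568,392,920,039,424 bytes
76 PB = 76 × 1,000,000,000,000,000 = 76,000,000,000,000,000 bytes
difference = 9,568,392,920,039,424 bytes
9,568,392,920,039,424 / 1,000,000,000,000,000 = 9.568 PB

9.568 PB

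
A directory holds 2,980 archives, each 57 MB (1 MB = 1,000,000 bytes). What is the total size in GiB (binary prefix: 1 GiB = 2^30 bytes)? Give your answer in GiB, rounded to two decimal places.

Total = 2,980 × 57 MB = 169,860 MB
= 169,860 × 1,000,000 bytes = 169,860,000,000 bytes
1 GiB = 1,073,741,824 bytes
169,860,000,000 / 1,073,741,824 = 158.19 GiB

158.19 GiB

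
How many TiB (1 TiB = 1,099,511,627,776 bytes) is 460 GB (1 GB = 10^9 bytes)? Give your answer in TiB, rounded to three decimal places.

460 GB × 1,000,000,000 bytes/GB = 460,000,000,000 bytes
1 TiB = 2^40 bytes = 1,099,511,627,776 bytes
460,000,000,000 / 1,099,511,627,776 = 0.418 TiB

0.418 TiB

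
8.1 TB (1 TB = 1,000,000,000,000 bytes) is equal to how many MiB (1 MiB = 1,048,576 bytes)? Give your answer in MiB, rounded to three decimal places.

7,724,761.963 MiB

8.1 TB = 8.1 × 10^12 bytes = 8,100,000,000,000 bytes
1 MiB = 2^20 bytes = 1,048,576 bytes
8,100,000,000,000 / 1,048,576 = 7,724,761.963 MiB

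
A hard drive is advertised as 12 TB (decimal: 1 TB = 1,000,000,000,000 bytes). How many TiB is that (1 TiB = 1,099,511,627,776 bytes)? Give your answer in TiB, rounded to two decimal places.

10.91 TiB

12 TB × 1,000,000,000,000 bytes/TB = 12,000,000,000,000 bytes
1 TiB = 2^40 bytes = 1,099,511,627,776 bytes
12,000,000,000,000 / 1,099,511,627,776 = 10.91 TiB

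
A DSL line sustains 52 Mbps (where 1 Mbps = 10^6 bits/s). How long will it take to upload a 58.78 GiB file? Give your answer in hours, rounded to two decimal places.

2.70 hours

58.78 GiB = 63,114,544,414.72 bytes = 504,916,355,317.76 bits
52 Mbps = 52,000,000 bits/s
time = 504,916,355,317.76 / 52,000,000 = 9,709.9299 s
9,709.9299 s / 3600 = 2.70 hours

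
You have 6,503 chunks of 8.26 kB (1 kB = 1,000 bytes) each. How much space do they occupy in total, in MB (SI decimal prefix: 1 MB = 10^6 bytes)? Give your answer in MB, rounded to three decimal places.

53.715 MB

Total = 6,503 × 8.26 kB = 53714.78 kB
= 53714.78 × 1,000 bytes = 53,714,780 bytes
1 MB = 1,000,000 bytes
53,714,780 / 1,000,000 = 53.715 MB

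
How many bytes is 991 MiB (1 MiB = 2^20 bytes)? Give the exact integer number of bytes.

991 × 1,048,576 = 1,039,138,816 bytes  (1 MiB = 2^20 bytes)

1,039,138,816 bytes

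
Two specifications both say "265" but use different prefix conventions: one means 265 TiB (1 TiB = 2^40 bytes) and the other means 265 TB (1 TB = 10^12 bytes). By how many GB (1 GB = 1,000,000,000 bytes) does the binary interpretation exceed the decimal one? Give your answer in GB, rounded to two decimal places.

265 TiB = 265 × 1,099,511,627,776 = 291,370,581,360,640 bytes
265 TB = 265 × 1,000,000,000,000 = 265,000,000,000,000 bytes
difference = 26,370,581,360,640 bytes
26,370,581,360,640 / 1,000,000,000 = 26,370.58 GB

26,370.58 GB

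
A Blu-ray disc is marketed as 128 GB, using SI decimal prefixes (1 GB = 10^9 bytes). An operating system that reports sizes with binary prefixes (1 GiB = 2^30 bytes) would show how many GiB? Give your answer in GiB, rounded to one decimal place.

119.2 GiB

128 GB = 128 × 10^9 bytes = 128,000,000,000 bytes
1 GiB = 2^30 bytes = 1,073,741,824 bytes
128,000,000,000 / 1,073,741,824 = 119.2 GiB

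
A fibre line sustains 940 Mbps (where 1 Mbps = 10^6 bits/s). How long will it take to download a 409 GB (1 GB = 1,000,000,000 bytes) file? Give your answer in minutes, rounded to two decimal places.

409 GB = 409,000,000,000 bytes = 3,272,000,000,000 bits
940 Mbps = 940,000,000 bits/s
time = 3,272,000,000,000 / 940,000,000 = 3,480.851 s
3,480.851 s / 60 = 58.01 minutes

58.01 minutes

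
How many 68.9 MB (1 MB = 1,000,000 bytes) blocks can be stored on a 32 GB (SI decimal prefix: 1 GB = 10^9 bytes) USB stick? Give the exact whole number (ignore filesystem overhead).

464

Capacity: 32 GB = 32,000,000,000 bytes
Per item: 68.9 MB = 68,900,000 bytes
⌊32,000,000,000 / 68,900,000⌋ = 464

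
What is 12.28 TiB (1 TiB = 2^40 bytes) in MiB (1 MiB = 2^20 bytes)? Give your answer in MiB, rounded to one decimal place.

12.28 TiB × 1,099,511,627,776 bytes/TiB = 13,502,002,789,089.28 bytes
1 MiB = 2^20 bytes = 1,048,576 bytes
13,502,002,789,089.28 / 1,048,576 = 12,876,513.3 MiB

12,876,513.3 MiB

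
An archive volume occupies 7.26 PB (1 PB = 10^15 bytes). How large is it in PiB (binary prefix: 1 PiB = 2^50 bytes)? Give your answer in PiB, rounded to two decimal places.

6.45 PiB

7.26 PB = 7.26 × 10^15 bytes = 7,260,000,000,000,000 bytes
1 PiB = 2^50 bytes = 1,125,899,906,842,624 bytes
7,260,000,000,000,000 / 1,125,899,906,842,624 = 6.45 PiB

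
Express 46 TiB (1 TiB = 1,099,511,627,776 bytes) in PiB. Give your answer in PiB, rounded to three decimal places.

0.045 PiB

46 TiB = 46 × 2^40 bytes = 50,577,534,877,696 bytes
1 PiB = 1,125,899,906,842,624 bytes
50,577,534,877,696 / 1,125,899,906,842,624 = 0.045 PiB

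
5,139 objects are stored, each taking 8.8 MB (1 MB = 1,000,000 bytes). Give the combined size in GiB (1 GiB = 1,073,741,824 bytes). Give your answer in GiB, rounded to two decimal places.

Total = 5,139 × 8.8 MB = 45223.2 MB
= 45223.2 × 1,000,000 bytes = 45,223,200,000 bytes
1 GiB = 1,073,741,824 bytes
45,223,200,000 / 1,073,741,824 = 42.12 GiB

42.12 GiB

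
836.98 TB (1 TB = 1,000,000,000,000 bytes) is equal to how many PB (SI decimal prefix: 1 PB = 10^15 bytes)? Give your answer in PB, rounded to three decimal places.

836.98 TB × 1,000,000,000,000 bytes/TB = 836,980,000,000,000 bytes
1 PB = 10^15 bytes = 1,000,000,000,000,000 bytes
836,980,000,000,000 / 1,000,000,000,000,000 = 0.837 PB

0.837 PB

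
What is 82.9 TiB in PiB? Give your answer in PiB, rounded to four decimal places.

82.9 TiB = 82.9 × 2^40 bytes = 91,149,513,942,630.4 bytes
1 PiB = 2^50 bytes = 1,125,899,906,842,624 bytes
91,149,513,942,630.4 / 1,125,899,906,842,624 = 0.0810 PiB

0.0810 PiB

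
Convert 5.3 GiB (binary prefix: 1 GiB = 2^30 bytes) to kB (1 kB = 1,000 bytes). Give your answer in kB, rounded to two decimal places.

5.3 GiB = 5.3 × 2^30 bytes = 5,690,831,667.2 bytes
1 kB = 1,000 bytes
5,690,831,667.2 / 1,000 = 5,690,831.67 kB

5,690,831.67 kB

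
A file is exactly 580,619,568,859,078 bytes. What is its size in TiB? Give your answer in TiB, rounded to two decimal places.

580,619,568,859,078 bytes given.
1 TiB = 1,099,511,627,776 bytes
580,619,568,859,078 / 1,099,511,627,776 = 528.07 TiB

528.07 TiB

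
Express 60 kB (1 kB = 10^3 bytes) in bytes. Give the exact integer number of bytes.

60 × 1,000 = 60,000 bytes

60,000 bytes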